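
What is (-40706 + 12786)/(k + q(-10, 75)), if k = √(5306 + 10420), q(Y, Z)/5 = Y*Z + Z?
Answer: 31410000/3791633 + 27920*√15726/11374899 ≈ 8.5918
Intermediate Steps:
q(Y, Z) = 5*Z + 5*Y*Z (q(Y, Z) = 5*(Y*Z + Z) = 5*(Z + Y*Z) = 5*Z + 5*Y*Z)
k = √15726 ≈ 125.40
(-40706 + 12786)/(k + q(-10, 75)) = (-40706 + 12786)/(√15726 + 5*75*(1 - 10)) = -27920/(√15726 + 5*75*(-9)) = -27920/(√15726 - 3375) = -27920/(-3375 + √15726)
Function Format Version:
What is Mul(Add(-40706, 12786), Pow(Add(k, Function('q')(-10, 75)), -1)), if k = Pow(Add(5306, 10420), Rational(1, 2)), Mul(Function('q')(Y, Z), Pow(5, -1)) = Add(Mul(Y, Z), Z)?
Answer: Add(Rational(31410000, 3791633), Mul(Rational(27920, 11374899), Pow(15726, Rational(1, 2)))) ≈ 8.5918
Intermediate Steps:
Function('q')(Y, Z) = Add(Mul(5, Z), Mul(5, Y, Z)) (Function('q')(Y, Z) = Mul(5, Add(Mul(Y, Z), Z)) = Mul(5, Add(Z, Mul(Y, Z))) = Add(Mul(5, Z), Mul(5, Y, Z)))
k = Pow(15726, Rational(1, 2)) ≈ 125.40
Mul(Add(-40706, 12786), Pow(Add(k, Function('q')(-10, 75)), -1)) = Mul(Add(-40706, 12786), Pow(Add(Pow(15726, Rational(1, 2)), Mul(5, 75, Add(1, -10))), -1)) = Mul(-27920, Pow(Add(Pow(15726, Rational(1, 2)), Mul(5, 75, -9)), -1)) = Mul(-27920, Pow(Add(Pow(15726, Rational(1, 2)), -3375), -1)) = Mul(-27920, Pow(Add(-3375, Pow(15726, Rational(1, 2))), -1))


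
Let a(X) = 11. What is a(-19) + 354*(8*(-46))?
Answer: -130261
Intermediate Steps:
a(-19) + 354*(8*(-46)) = 11 + 354*(8*(-46)) = 11 + 354*(-368) = 11 - 130272 = -130261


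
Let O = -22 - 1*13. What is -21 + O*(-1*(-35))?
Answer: -1246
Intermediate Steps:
O = -35 (O = -22 - 13 = -35)
-21 + O*(-1*(-35)) = -21 - (-35)*(-35) = -21 - 35*35 = -21 - 1225 = -1246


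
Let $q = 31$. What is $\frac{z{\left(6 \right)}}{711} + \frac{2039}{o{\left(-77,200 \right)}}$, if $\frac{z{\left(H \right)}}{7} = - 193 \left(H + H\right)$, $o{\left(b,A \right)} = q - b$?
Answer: $- \frac{33463}{8532} \approx -3.9221$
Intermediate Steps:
$o{\left(b,A \right)} = 31 - b$
$z{\left(H \right)} = - 2702 H$ ($z{\left(H \right)} = 7 \left(- 193 \left(H + H\right)\right) = 7 \left(- 193 \cdot 2 H\right) = 7 \left(- 386 H\right) = - 2702 H$)
$\frac{z{\left(6 \right)}}{711} + \frac{2039}{o{\left(-77,200 \right)}} = \frac{\left(-2702\right) 6}{711} + \frac{2039}{31 - -77} = \left(-16212\right) \frac{1}{711} + \frac{2039}{31 + 77} = - \frac{5404}{237} + \frac{2039}{108} = - \frac{33463}{8532}$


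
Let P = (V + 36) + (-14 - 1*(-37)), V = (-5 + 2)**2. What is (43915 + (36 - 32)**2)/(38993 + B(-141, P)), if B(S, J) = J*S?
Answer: 43931/29405 ≈ 1.4940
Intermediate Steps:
V = 9 (V = (-3)**2 = 9)
P = 68 (P = (9 + 36) + (-14 - 1*(-37)) = 45 + (-14 + 37) = 45 + 23 = 68)
(43915 + (36 - 32)**2)/(38993 + B(-141, P)) = (43915 + (36 - 32)**2)/(38993 + 68*(-141)) = (43915 + 4**2)/(38993 - 9588) = (43915 + 16)/29405 = 43931*(1/29405) = 43931/29405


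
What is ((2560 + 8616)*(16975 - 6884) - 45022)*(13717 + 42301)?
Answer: 6315020839892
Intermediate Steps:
((2560 + 8616)*(16975 - 6884) - 45022)*(13717 + 42301) = (11176*10091 - 45022)*56018 = (112777016 - 45022)*56018 = 112731994*56018 = 6315020839892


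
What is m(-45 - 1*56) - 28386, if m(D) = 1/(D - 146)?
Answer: -7011343/247 ≈ -28386.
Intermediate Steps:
m(D) = 1/(-146 + D)
m(-45 - 1*56) - 28386 = 1/(-146 + (-45 - 1*56)) - 28386 = 1/(-146 + (-45 - 56)) - 28386 = 1/(-146 - 101) - 28386 = 1/(-247) - 28386 = -1/247 - 28386 = -7011343/247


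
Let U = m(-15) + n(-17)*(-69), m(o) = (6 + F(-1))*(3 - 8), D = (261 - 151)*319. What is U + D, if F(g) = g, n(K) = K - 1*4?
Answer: 36514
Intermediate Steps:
n(K) = -4 + K (n(K) = K - 4 = -4 + K)
D = 35090 (D = 110*319 = 35090)
m(o) = -25 (m(o) = (6 - 1)*(3 - 8) = 5*(-5) = -25)
U = 1424 (U = -25 + (-4 - 17)*(-69) = -25 - 21*(-69) = -25 + 1449 = 1424)
U + D = 1424 + 35090 = 36514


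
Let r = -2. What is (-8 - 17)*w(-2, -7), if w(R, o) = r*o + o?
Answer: -175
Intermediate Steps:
w(R, o) = -o (w(R, o) = -2*o + o = -o)
(-8 - 17)*w(-2, -7) = (-8 - 17)*(-1*(-7)) = -25*7 = -175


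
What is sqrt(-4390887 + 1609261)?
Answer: I*sqrt(2781626) ≈ 1667.8*I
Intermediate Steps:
sqrt(-4390887 + 1609261) = sqrt(-2781626) = I*sqrt(2781626)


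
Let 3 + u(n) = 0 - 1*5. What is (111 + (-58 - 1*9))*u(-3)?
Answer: -352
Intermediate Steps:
u(n) = -8 (u(n) = -3 + (0 - 1*5) = -3 + (0 - 5) = -3 - 5 = -8)
(111 + (-58 - 1*9))*u(-3) = (111 + (-58 - 1*9))*(-8) = (111 + (-58 - 9))*(-8) = (111 - 67)*(-8) = 44*(-8) = -352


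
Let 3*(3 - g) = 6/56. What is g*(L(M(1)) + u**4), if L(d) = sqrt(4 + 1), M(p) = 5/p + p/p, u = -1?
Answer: 83/28 + 83*sqrt(5)/28 ≈ 9.5926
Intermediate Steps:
M(p) = 1 + 5/p (M(p) = 5/p + 1 = 1 + 5/p)
L(d) = sqrt(5)
g = 83/28 (g = 3 - 2/56 = 3 - 1/3*3/28 = 3 - 1/28 = 83/28 ≈ 2.9643)
g*(L(M(1)) + u**4) = 83*(sqrt(5) + (-1)**4)/28 = 83*(sqrt(5) + 1)/28 = 83*(1 + sqrt(5))/28 = 83/28 + 83*sqrt(5)/28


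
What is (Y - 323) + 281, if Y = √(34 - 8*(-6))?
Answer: -42 + √82 ≈ -32.945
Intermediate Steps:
Y = √82 (Y = √(34 + 48) = √82 ≈ 9.0554)
(Y - 323) + 281 = (√82 - 323) + 281 = (-323 + √82) + 281 = -42 + √82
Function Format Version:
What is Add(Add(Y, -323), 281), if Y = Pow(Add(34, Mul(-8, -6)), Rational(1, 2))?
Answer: Add(-42, Pow(82, Rational(1, 2))) ≈ -32.945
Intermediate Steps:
Y = Pow(82, Rational(1, 2)) (Y = Pow(Add(34, 48), Rational(1, 2)) = Pow(82, Rational(1, 2)) ≈ 9.0554)
Add(Add(Y, -323), 281) = Add(Add(Pow(82, Rational(1, 2)), -323), 281) = Add(Add(-323, Pow(82, Rational(1, 2))), 281) = Add(-42, Pow(82, Rational(1, 2)))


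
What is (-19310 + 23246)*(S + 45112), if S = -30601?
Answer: 57115296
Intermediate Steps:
(-19310 + 23246)*(S + 45112) = (-19310 + 23246)*(-30601 + 45112) = 3936*14511 = 57115296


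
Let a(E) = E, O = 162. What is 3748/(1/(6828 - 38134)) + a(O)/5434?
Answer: -318798890615/2717 ≈ -1.1733e+8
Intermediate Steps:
3748/(1/(6828 - 38134)) + a(O)/5434 = 3748/(1/(6828 - 38134)) + 162/5434 = 3748/(1/(-31306)) + 162*(1/5434) = 3748/(-1/31306) + 81/2717 = 3748*(-31306) + 81/2717 = -117334888 + 81/2717 = -318798890615/2717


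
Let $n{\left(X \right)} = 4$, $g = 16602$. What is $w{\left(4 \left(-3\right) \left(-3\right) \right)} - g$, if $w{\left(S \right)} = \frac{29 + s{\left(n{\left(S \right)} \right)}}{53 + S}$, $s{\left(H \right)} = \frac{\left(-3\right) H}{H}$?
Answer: $- \frac{1477552}{89} \approx -16602.0$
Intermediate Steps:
$s{\left(H \right)} = -3$
$w{\left(S \right)} = \frac{26}{53 + S}$ ($w{\left(S \right)} = \frac{29 - 3}{53 + S} = \frac{26}{53 + S}$)
$w{\left(4 \left(-3\right) \left(-3\right) \right)} - g = \frac{26}{53 + 4 \left(-3\right) \left(-3\right)} - 16602 = \frac{26}{53 - -36} - 16602 = \frac{26}{53 + 36} - 16602 = \frac{26}{89} - 16602 = - \frac{1477552}{89}$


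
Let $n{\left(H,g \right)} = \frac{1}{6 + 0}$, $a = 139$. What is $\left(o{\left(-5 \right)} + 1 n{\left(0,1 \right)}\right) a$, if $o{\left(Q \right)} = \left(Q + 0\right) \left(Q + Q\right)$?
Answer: $\frac{41839}{6} \approx 6973.2$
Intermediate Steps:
$o{\left(Q \right)} = 2 Q^{2}$ ($o{\left(Q \right)} = Q 2 Q = 2 Q^{2}$)
$n{\left(H,g \right)} = \frac{1}{6}$
$\left(o{\left(-5 \right)} + 1 n{\left(0,1 \right)}\right) a = \left(2 \left(-5\right)^{2} + 1 \cdot \frac{1}{6}\right) 139 = \left(2 \cdot 25 + \frac{1}{6}\right) 139 = \left(50 + \frac{1}{6}\right) 139 = \frac{301}{6} \cdot 139 = \frac{41839}{6}$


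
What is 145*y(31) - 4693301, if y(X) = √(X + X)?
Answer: -4693301 + 145*√62 ≈ -4.6922e+6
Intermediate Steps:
y(X) = √2*√X (y(X) = √(2*X) = √2*√X)
145*y(31) - 4693301 = 145*(√2*√31) - 4693301 = 145*√62 - 4693301 = -4693301 + 145*√62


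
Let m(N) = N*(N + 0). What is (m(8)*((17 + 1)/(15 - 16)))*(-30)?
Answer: 34560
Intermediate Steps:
m(N) = N**2 (m(N) = N*N = N**2)
(m(8)*((17 + 1)/(15 - 16)))*(-30) = (8**2*((17 + 1)/(15 - 16)))*(-30) = (64*(18/(-1)))*(-30) = (64*(18*(-1)))*(-30) = (64*(-18))*(-30) = -1152*(-30) = 34560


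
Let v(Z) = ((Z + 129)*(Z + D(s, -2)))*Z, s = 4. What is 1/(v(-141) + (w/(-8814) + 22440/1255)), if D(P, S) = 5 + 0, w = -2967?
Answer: -737438/169679899073 ≈ -4.3461e-6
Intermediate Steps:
D(P, S) = 5
v(Z) = Z*(5 + Z)*(129 + Z) (v(Z) = ((Z + 129)*(Z + 5))*Z = ((129 + Z)*(5 + Z))*Z = ((5 + Z)*(129 + Z))*Z = Z*(5 + Z)*(129 + Z))
1/(v(-141) + (w/(-8814) + 22440/1255)) = 1/(-141*(645 + (-141)² + 134*(-141)) + (-2967/(-8814) + 22440/1255)) = 1/(-141*(645 + 19881 - 18894) + (-2967*(-1/8814) + 22440*(1/1255))) = 1/(-141*1632 + (989/2938 + 4488/251)) = 1/(-230112 + 13433983/737438) = 1/(-169679899073/737438) = -737438/169679899073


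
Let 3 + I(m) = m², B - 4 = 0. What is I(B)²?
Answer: 169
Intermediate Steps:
B = 4 (B = 4 + 0 = 4)
I(m) = -3 + m²
I(B)² = (-3 + 4²)² = (-3 + 16)² = 13² = 169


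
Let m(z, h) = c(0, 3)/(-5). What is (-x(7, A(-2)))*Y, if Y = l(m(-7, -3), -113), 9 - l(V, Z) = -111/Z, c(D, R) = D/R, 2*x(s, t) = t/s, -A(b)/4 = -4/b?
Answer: 3624/791 ≈ 4.5815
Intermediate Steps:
A(b) = 16/b (A(b) = -(-16)/b = 16/b)
x(s, t) = t/(2*s) (x(s, t) = (t/s)/2 = t/(2*s))
m(z, h) = 0 (m(z, h) = (0/3)/(-5) = (0*(⅓))*(-⅕) = 0*(-⅕) = 0)
l(V, Z) = 9 + 111/Z (l(V, Z) = 9 - (-111)/Z = 9 + 111/Z)
Y = 906/113 (Y = 9 + 111/(-113) = 9 + 111*(-1/113) = 9 - 111/113 = 906/113 ≈ 8.0177)
(-x(7, A(-2)))*Y = -16/(-2)/(2*7)*(906/113) = -16*(-½)/(2*7)*(906/113) = -(-8)/(2*7)*(906/113) = -1*(-4/7)*(906/113) = (4/7)*(906/113) = 3624/791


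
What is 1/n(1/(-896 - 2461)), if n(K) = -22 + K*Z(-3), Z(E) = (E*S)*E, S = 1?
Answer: -373/8207 ≈ -0.045449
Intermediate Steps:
Z(E) = E**2 (Z(E) = (E*1)*E = E*E = E**2)
n(K) = -22 + 9*K (n(K) = -22 + K*(-3)**2 = -22 + K*9 = -22 + 9*K)
1/n(1/(-896 - 2461)) = 1/(-22 + 9/(-896 - 2461)) = 1/(-22 + 9/(-3357)) = 1/(-22 + 9*(-1/3357)) = 1/(-22 - 1/373) = 1/(-8207/373) = -373/8207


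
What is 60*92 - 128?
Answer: 5392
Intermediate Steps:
60*92 - 128 = 5520 - 128 = 5392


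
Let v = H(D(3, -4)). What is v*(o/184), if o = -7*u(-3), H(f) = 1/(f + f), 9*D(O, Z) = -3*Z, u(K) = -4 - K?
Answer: 21/1472 ≈ 0.014266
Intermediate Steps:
D(O, Z) = -Z/3 (D(O, Z) = (-3*Z)/9 = -Z/3)
H(f) = 1/(2*f)
o = 7 (o = -7*(-4 - 1*(-3)) = -7*(-4 + 3) = -7*(-1) = 7)
v = 3/8 (v = 1/(2*((-⅓*(-4)))) = 1/(2*(4/3)) = (½)*(¾) = 3/8 ≈ 0.37500)
v*(o/184) = 3*(7/184)/8 = 3*(7*(1/184))/8 = (3/8)*(7/184) = 21/1472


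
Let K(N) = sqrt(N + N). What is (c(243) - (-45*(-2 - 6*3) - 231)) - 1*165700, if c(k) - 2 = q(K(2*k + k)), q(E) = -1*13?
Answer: -166380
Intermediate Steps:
K(N) = sqrt(2)*sqrt(N) (K(N) = sqrt(2*N) = sqrt(2)*sqrt(N))
q(E) = -13
c(k) = -11 (c(k) = 2 - 13 = -11)
(c(243) - (-45*(-2 - 6*3) - 231)) - 1*165700 = (-11 - (-45*(-2 - 6*3) - 231)) - 1*165700 = (-11 - (-45*(-2 - 18) - 231)) - 165700 = (-11 - (-45*(-20) - 231)) - 165700 = (-11 - (900 - 231)) - 165700 = (-11 - 1*669) - 165700 = (-11 - 669) - 165700 = -680 - 165700 = -166380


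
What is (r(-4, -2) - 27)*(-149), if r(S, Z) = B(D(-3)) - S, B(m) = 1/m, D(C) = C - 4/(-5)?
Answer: 38442/11 ≈ 3494.7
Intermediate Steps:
D(C) = 4/5 + C (D(C) = C - 4*(-1)/5 = C - 1*(-4/5) = C + 4/5 = 4/5 + C)
B(m) = 1/m
r(S, Z) = -5/11 - S (r(S, Z) = 1/(4/5 - 3) - S = 1/(-11/5) - S = -5/11 - S)
(r(-4, -2) - 27)*(-149) = ((-5/11 - 1*(-4)) - 27)*(-149) = ((-5/11 + 4) - 27)*(-149) = (39/11 - 27)*(-149) = -258/11*(-149) = 38442/11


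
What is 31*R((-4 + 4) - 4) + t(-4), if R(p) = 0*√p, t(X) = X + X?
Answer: -8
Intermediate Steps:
t(X) = 2*X
R(p) = 0
31*R((-4 + 4) - 4) + t(-4) = 31*0 + 2*(-4) = 0 - 8 = -8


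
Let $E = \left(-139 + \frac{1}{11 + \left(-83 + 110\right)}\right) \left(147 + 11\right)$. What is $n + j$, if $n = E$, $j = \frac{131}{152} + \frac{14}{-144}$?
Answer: $- \frac{15018641}{684} \approx -21957.0$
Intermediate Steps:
$j = \frac{523}{684}$ ($j = 131 \cdot \frac{1}{152} + 14 \left(- \frac{1}{144}\right) = \frac{131}{152} - \frac{7}{72} = \frac{523}{684} \approx 0.76462$)
$E = - \frac{417199}{19}$ ($E = \left(-139 + \frac{1}{11 + 27}\right) 158 = \left(-139 + \frac{1}{38}\right) 158 = \left(- \frac{5281}{38}\right) 158 = - \frac{417199}{19} \approx -21958.0$)
$n = - \frac{417199}{19} \approx -21958.0$
$n + j = - \frac{417199}{19} + \frac{523}{684} = - \frac{15018641}{684}$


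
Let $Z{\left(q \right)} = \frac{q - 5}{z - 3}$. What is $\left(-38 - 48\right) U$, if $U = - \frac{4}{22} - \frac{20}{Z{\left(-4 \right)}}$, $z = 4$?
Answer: $- \frac{17372}{99} \approx -175.47$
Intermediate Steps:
$Z{\left(q \right)} = -5 + q$ ($Z{\left(q \right)} = \frac{q - 5}{4 - 3} = \frac{-5 + q}{1} = \left(-5 + q\right) 1 = -5 + q$)
$U = \frac{202}{99}$ ($U = - \frac{4}{22} - \frac{20}{-5 - 4} = \left(-4\right) \frac{1}{22} - \frac{20}{-9} = - \frac{2}{11} - - \frac{20}{9} = - \frac{2}{11} + \frac{20}{9} = \frac{202}{99} \approx 2.0404$)
$\left(-38 - 48\right) U = \left(-38 - 48\right) \frac{202}{99} = \left(-86\right) \frac{202}{99} = - \frac{17372}{99}$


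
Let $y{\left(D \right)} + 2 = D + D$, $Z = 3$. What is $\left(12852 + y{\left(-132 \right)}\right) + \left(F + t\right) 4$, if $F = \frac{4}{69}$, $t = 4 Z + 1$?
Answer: $\frac{872038}{69} \approx 12638.0$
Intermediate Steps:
$t = 13$ ($t = 4 \cdot 3 + 1 = 12 + 1 = 13$)
$F = \frac{4}{69}$ ($F = 4 \cdot \frac{1}{69} = \frac{4}{69} \approx 0.057971$)
$y{\left(D \right)} = -2 + 2 D$ ($y{\left(D \right)} = -2 + \left(D + D\right) = -2 + 2 D$)
$\left(12852 + y{\left(-132 \right)}\right) + \left(F + t\right) 4 = \left(12852 + \left(-2 + 2 \left(-132\right)\right)\right) + \left(\frac{4}{69} + 13\right) 4 = \left(12852 - 266\right) + \frac{901}{69} \cdot 4 = \left(12852 - 266\right) + \frac{3604}{69} = 12586 + \frac{3604}{69} = \frac{872038}{69}$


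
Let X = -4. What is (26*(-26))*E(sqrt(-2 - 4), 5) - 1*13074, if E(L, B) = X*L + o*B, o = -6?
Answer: 7206 + 2704*I*sqrt(6) ≈ 7206.0 + 6623.4*I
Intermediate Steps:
E(L, B) = -6*B - 4*L (E(L, B) = -4*L - 6*B = -6*B - 4*L)
(26*(-26))*E(sqrt(-2 - 4), 5) - 1*13074 = (26*(-26))*(-6*5 - 4*sqrt(-2 - 4)) - 1*13074 = -676*(-30 - 4*I*sqrt(6)) - 13074 = (20280 + 2704*I*sqrt(6)) - 13074 = 7206 + 2704*I*sqrt(6)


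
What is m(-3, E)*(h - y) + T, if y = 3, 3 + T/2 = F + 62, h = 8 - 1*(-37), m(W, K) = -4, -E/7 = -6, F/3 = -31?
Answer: -236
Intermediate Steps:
F = -93 (F = 3*(-31) = -93)
E = 42 (E = -7*(-6) = 42)
h = 45 (h = 8 + 37 = 45)
T = -68 (T = -6 + 2*(-93 + 62) = -6 + 2*(-31) = -6 - 62 = -68)
m(-3, E)*(h - y) + T = -4*(45 - 1*3) - 68 = -4*(45 - 3) - 68 = -4*42 - 68 = -168 - 68 = -236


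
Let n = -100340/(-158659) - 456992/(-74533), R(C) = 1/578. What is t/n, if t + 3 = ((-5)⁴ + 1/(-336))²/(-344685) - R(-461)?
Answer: -18962240783556050544827/31017501212243375047680 ≈ -0.61134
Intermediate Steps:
R(C) = 1/578
t = -46502289977089/11246018192640 (t = -3 + (((-5)⁴ + 1/(-336))²/(-344685) - 1*1/578) = -3 + ((625 - 1/336)²*(-1/344685) - 1/578) = -3 + ((209999/336)²*(-1/344685) - 1/578) = -3 + ((44099580001/112896)*(-1/344685) - 1/578) = -3 + (-44099580001/38913557760 - 1/578) = -3 - 12764235399169/11246018192640 = -46502289977089/11246018192640 ≈ -4.1350)
n = 2758087412/407770043 (n = -100340*(-1/158659) - 456992*(-1/74533) = 3460/5471 + 456992/74533 = 2758087412/407770043 ≈ 6.7638)
t/n = -46502289977089/(11246018192640*2758087412/407770043) = -46502289977089/11246018192640*407770043/2758087412 = -18962240783556050544827/31017501212243375047680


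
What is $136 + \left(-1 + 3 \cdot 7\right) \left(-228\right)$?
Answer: $-4424$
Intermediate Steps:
$136 + \left(-1 + 3 \cdot 7\right) \left(-228\right) = 136 + \left(-1 + 21\right) \left(-228\right) = 136 + 20 \left(-228\right) = 136 - 4560 = -4424$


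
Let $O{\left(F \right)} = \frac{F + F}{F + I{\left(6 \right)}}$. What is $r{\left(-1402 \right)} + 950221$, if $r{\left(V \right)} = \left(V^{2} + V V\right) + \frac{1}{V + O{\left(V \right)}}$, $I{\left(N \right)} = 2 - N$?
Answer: $\frac{4804321946813}{984204} \approx 4.8814 \cdot 10^{6}$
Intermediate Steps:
$O{\left(F \right)} = \frac{2 F}{-4 + F}$ ($O{\left(F \right)} = \frac{F + F}{F + \left(2 - 6\right)} = \frac{2 F}{F + \left(2 - 6\right)} = \frac{2 F}{F - 4} = \frac{2 F}{-4 + F}$)
$r{\left(V \right)} = \frac{1}{V + \frac{2 V}{-4 + V}} + 2 V^{2}$ ($r{\left(V \right)} = \left(V^{2} + V V\right) + \frac{1}{V + \frac{2 V}{-4 + V}} = \left(V^{2} + V^{2}\right) + \frac{1}{V + \frac{2 V}{-4 + V}} = 2 V^{2} + \frac{1}{V + \frac{2 V}{-4 + V}} = \frac{1}{V + \frac{2 V}{-4 + V}} + 2 V^{2}$)
$r{\left(-1402 \right)} + 950221 = \frac{-4 - 1402 - 4 \left(-1402\right)^{3} + 2 \left(-1402\right)^{4}}{\left(-1402\right) \left(-2 - 1402\right)} + 950221 = - \frac{-4 - 1402 - -11023107232 + 2 \cdot 3863599084816}{1402 \left(-1404\right)} + 950221 = \left(- \frac{1}{1402}\right) \left(- \frac{1}{1404}\right) \left(-4 - 1402 + 11023107232 + 7727198169632\right) + 950221 = \left(- \frac{1}{1402}\right) \left(- \frac{1}{1404}\right) 7738221275458 + 950221 = \frac{3869110637729}{984204} + 950221 = \frac{4804321946813}{984204}$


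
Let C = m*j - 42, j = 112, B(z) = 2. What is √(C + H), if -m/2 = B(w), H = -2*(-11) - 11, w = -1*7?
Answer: I*√479 ≈ 21.886*I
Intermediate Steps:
w = -7
H = 11 (H = 22 - 11 = 11)
m = -4 (m = -2*2 = -4)
C = -490 (C = -4*112 - 42 = -448 - 42 = -490)
√(C + H) = √(-490 + 11) = √(-479) = I*√479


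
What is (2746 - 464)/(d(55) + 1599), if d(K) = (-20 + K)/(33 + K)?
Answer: 200816/140747 ≈ 1.4268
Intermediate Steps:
d(K) = (-20 + K)/(33 + K)
(2746 - 464)/(d(55) + 1599) = (2746 - 464)/((-20 + 55)/(33 + 55) + 1599) = 2282/(35/88 + 1599) = 2282/(140747/88) = 2282*(88/140747) = 200816/140747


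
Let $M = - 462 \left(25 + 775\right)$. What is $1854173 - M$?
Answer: $2223773$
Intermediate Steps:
$M = -369600$ ($M = \left(-462\right) 800 = -369600$)
$1854173 - M = 1854173 - -369600 = 1854173 + 369600 = 2223773$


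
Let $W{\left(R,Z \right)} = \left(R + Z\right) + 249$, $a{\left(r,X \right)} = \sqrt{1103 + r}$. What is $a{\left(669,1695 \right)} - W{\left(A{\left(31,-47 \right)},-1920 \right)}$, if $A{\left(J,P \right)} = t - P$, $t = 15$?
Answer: $1609 + 2 \sqrt{443} \approx 1651.1$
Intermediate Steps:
$A{\left(J,P \right)} = 15 - P$
$W{\left(R,Z \right)} = 249 + R + Z$
$a{\left(669,1695 \right)} - W{\left(A{\left(31,-47 \right)},-1920 \right)} = \sqrt{1103 + 669} - \left(249 + \left(15 - -47\right) - 1920\right) = \sqrt{1772} - \left(249 + \left(15 + 47\right) - 1920\right) = 2 \sqrt{443} - \left(249 + 62 - 1920\right) = 2 \sqrt{443} - -1609 = 2 \sqrt{443} + 1609 = 1609 + 2 \sqrt{443}$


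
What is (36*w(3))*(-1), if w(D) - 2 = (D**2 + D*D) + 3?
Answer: -828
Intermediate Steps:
w(D) = 5 + 2*D**2 (w(D) = 2 + ((D**2 + D*D) + 3) = 2 + ((D**2 + D**2) + 3) = 2 + (2*D**2 + 3) = 2 + (3 + 2*D**2) = 5 + 2*D**2)
(36*w(3))*(-1) = (36*(5 + 2*3**2))*(-1) = (36*(5 + 2*9))*(-1) = (36*(5 + 18))*(-1) = (36*23)*(-1) = 828*(-1) = -828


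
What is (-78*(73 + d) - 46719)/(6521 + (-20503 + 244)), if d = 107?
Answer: 60759/13738 ≈ 4.4227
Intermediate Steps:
(-78*(73 + d) - 46719)/(6521 + (-20503 + 244)) = (-78*(73 + 107) - 46719)/(6521 + (-20503 + 244)) = (-78*180 - 46719)/(6521 - 20259) = (-14040 - 46719)/(-13738) = -60759*(-1/13738) = 60759/13738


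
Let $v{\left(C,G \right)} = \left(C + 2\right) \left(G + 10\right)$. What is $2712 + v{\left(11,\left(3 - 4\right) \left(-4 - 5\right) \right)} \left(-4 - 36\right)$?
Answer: $-7168$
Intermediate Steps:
$v{\left(C,G \right)} = \left(2 + C\right) \left(10 + G\right)$
$2712 + v{\left(11,\left(3 - 4\right) \left(-4 - 5\right) \right)} \left(-4 - 36\right) = 2712 + \left(20 + 2 \left(3 - 4\right) \left(-4 - 5\right) + 10 \cdot 11 + 11 \left(3 - 4\right) \left(-4 - 5\right)\right) \left(-4 - 36\right) = 2712 + \left(20 + 2 \left(\left(-1\right) \left(-9\right)\right) + 110 + 11 \left(\left(-1\right) \left(-9\right)\right)\right) \left(-40\right) = 2712 + \left(20 + 2 \cdot 9 + 110 + 11 \cdot 9\right) \left(-40\right) = 2712 + \left(20 + 18 + 110 + 99\right) \left(-40\right) = 2712 + 247 \left(-40\right) = 2712 - 9880 = -7168$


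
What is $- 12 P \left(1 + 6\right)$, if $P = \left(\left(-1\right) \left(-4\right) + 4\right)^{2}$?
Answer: $-5376$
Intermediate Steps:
$P = 64$ ($P = \left(4 + 4\right)^{2} = 8^{2} = 64$)
$- 12 P \left(1 + 6\right) = \left(-12\right) 64 \left(1 + 6\right) = \left(-768\right) 7 = -5376$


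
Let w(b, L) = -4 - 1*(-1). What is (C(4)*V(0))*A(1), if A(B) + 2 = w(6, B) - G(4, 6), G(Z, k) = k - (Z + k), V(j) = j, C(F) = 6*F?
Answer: 0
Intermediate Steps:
w(b, L) = -3 (w(b, L) = -4 + 1 = -3)
G(Z, k) = -Z (G(Z, k) = k + (-Z - k) = -Z)
A(B) = -1 (A(B) = -2 + (-3 - (-1)*4) = -2 + (-3 - 1*(-4)) = -2 + (-3 + 4) = -2 + 1 = -1)
(C(4)*V(0))*A(1) = ((6*4)*0)*(-1) = (24*0)*(-1) = 0*(-1) = 0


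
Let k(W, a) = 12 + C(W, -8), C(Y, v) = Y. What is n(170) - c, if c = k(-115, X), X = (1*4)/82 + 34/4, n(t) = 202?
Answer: 305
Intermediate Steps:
X = 701/82 (X = 4*(1/82) + 34*(¼) = 2/41 + 17/2 = 701/82 ≈ 8.5488)
k(W, a) = 12 + W
c = -103 (c = 12 - 115 = -103)
n(170) - c = 202 - 1*(-103) = 202 + 103 = 305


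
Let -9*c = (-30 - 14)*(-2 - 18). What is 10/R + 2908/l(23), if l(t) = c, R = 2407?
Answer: -15746801/529540 ≈ -29.737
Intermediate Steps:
c = -880/9 (c = -(-30 - 14)*(-2 - 18)/9 = -(-44)*(-20)/9 = -1/9*880 = -880/9 ≈ -97.778)
l(t) = -880/9
10/R + 2908/l(23) = 10/2407 + 2908/(-880/9) = 10*(1/2407) + 2908*(-9/880) = 10/2407 - 6543/220 = -15746801/529540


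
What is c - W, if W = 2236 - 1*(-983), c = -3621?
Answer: -6840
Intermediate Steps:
W = 3219 (W = 2236 + 983 = 3219)
c - W = -3621 - 1*3219 = -3621 - 3219 = -6840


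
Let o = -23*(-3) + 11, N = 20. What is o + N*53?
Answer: 1140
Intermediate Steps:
o = 80 (o = 69 + 11 = 80)
o + N*53 = 80 + 20*53 = 80 + 1060 = 1140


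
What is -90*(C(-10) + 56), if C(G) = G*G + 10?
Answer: -14940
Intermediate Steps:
C(G) = 10 + G² (C(G) = G² + 10 = 10 + G²)
-90*(C(-10) + 56) = -90*((10 + (-10)²) + 56) = -90*((10 + 100) + 56) = -90*(110 + 56) = -90*166 = -14940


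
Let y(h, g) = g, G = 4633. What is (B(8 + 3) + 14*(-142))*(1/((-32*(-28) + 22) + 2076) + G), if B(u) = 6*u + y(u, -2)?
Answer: -13344097286/1497 ≈ -8.9139e+6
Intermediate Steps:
B(u) = -2 + 6*u (B(u) = 6*u - 2 = -2 + 6*u)
(B(8 + 3) + 14*(-142))*(1/((-32*(-28) + 22) + 2076) + G) = ((-2 + 6*(8 + 3)) + 14*(-142))*(1/((-32*(-28) + 22) + 2076) + 4633) = ((-2 + 6*11) - 1988)*(1/((896 + 22) + 2076) + 4633) = ((-2 + 66) - 1988)*(1/(918 + 2076) + 4633) = (64 - 1988)*(1/2994 + 4633) = -1924*(1/2994 + 4633) = -1924*13871203/2994 = -13344097286/1497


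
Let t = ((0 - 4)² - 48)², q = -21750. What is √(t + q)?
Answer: I*√20726 ≈ 143.97*I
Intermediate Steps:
t = 1024 (t = ((-4)² - 48)² = (16 - 48)² = (-32)² = 1024)
√(t + q) = √(1024 - 21750) = √(-20726) = I*√20726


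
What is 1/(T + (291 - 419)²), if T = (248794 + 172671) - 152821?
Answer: 1/285028 ≈ 3.5084e-6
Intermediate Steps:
T = 268644 (T = 421465 - 152821 = 268644)
1/(T + (291 - 419)²) = 1/(268644 + (291 - 419)²) = 1/(268644 + (-128)²) = 1/(268644 + 16384) = 1/285028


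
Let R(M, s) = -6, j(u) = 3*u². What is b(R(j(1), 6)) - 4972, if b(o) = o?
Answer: -4978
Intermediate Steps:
b(R(j(1), 6)) - 4972 = -6 - 4972 = -4978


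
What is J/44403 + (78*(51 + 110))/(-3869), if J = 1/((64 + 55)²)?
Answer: -7896355904845/2432791926327 ≈ -3.2458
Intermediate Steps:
J = 1/14161 (J = 1/(119²) = 1/14161 ≈ 7.0616e-5)
J/44403 + (78*(51 + 110))/(-3869) = (1/14161)/44403 + (78*(51 + 110))/(-3869) = (1/14161)*(1/44403) + (78*161)*(-1/3869) = 1/628790883 + 12558*(-1/3869) = 1/628790883 - 12558/3869 = -7896355904845/2432791926327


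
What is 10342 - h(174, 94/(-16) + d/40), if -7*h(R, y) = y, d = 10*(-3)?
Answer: 579099/56 ≈ 10341.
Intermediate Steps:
d = -30
h(R, y) = -y/7
10342 - h(174, 94/(-16) + d/40) = 10342 - (-1)*(94/(-16) - 30/40)/7 = 10342 - (-1)*(94*(-1/16) - 30*1/40)/7 = 10342 - (-1)*(-47/8 - ¾)/7 = 10342 - (-1)*(-53)/(7*8) = 10342 - 1*53/56 = 10342 - 53/56 = 579099/56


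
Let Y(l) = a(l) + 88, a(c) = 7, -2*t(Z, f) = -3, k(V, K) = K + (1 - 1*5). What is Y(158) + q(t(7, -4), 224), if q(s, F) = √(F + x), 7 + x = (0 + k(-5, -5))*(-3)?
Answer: 95 + 2*√61 ≈ 110.62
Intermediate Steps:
k(V, K) = -4 + K (k(V, K) = K + (1 - 5) = K - 4 = -4 + K)
t(Z, f) = 3/2 (t(Z, f) = -½*(-3) = 3/2)
x = 20 (x = -7 + (0 + (-4 - 5))*(-3) = -7 + (0 - 9)*(-3) = -7 - 9*(-3) = -7 + 27 = 20)
q(s, F) = √(20 + F) (q(s, F) = √(F + 20) = √(20 + F))
Y(l) = 95 (Y(l) = 7 + 88 = 95)
Y(158) + q(t(7, -4), 224) = 95 + √(20 + 224) = 95 + √244 = 95 + 2*√61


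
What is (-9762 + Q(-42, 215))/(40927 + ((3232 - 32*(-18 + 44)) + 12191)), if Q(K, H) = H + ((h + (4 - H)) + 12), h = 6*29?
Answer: -4786/27759 ≈ -0.17241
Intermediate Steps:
h = 174
Q(K, H) = 190 (Q(K, H) = H + ((174 + (4 - H)) + 12) = H + ((178 - H) + 12) = H + (190 - H) = 190)
(-9762 + Q(-42, 215))/(40927 + ((3232 - 32*(-18 + 44)) + 12191)) = (-9762 + 190)/(40927 + ((3232 - 32*(-18 + 44)) + 12191)) = -9572/(40927 + ((3232 - 32*26) + 12191)) = -9572/(40927 + ((3232 - 832) + 12191)) = -9572/(40927 + (2400 + 12191)) = -9572/(40927 + 14591) = -9572/55518 = -9572*1/55518 = -4786/27759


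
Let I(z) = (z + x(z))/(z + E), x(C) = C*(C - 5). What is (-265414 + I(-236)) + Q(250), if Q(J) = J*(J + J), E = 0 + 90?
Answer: -10278542/73 ≈ -1.4080e+5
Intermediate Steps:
E = 90
Q(J) = 2*J² (Q(J) = J*(2*J) = 2*J²)
x(C) = C*(-5 + C)
I(z) = (z + z*(-5 + z))/(90 + z) (I(z) = (z + z*(-5 + z))/(z + 90) = (z + z*(-5 + z))/(90 + z))
(-265414 + I(-236)) + Q(250) = (-265414 - 236*(-4 - 236)/(90 - 236)) + 2*250² = (-265414 - 236*(-240)/(-146)) + 2*62500 = (-265414 - 236*(-1/146)*(-240)) + 125000 = (-265414 - 28320/73) + 125000 = -19403542/73 + 125000 = -10278542/73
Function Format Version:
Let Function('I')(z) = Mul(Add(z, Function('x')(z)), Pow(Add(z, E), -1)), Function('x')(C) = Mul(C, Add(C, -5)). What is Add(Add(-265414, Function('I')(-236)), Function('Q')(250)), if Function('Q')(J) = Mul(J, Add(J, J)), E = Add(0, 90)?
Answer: Rational(-10278542, 73) ≈ -1.4080e+5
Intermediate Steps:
E = 90
Function('Q')(J) = Mul(2, Pow(J, 2)) (Function('Q')(J) = Mul(J, Mul(2, J)) = Mul(2, Pow(J, 2)))
Function('x')(C) = Mul(C, Add(-5, C))
Function('I')(z) = Mul(Pow(Add(90, z), -1), Add(z, Mul(z, Add(-5, z)))) (Function('I')(z) = Mul(Add(z, Mul(z, Add(-5, z))), Pow(Add(z, 90), -1)) = Mul(Add(z, Mul(z, Add(-5, z))), Pow(Add(90, z), -1)) = Mul(Pow(Add(90, z), -1), Add(z, Mul(z, Add(-5, z)))))
Add(Add(-265414, Function('I')(-236)), Function('Q')(250)) = Add(Add(-265414, Mul(-236, Pow(Add(90, -236), -1), Add(-4, -236))), Mul(2, Pow(250, 2))) = Add(Add(-265414, Mul(-236, Pow(-146, -1), -240)), Mul(2, 62500)) = Add(Add(-265414, Mul(-236, Rational(-1, 146), -240)), 125000) = Add(Add(-265414, Rational(-28320, 73)), 125000) = Add(Rational(-19403542, 73), 125000) = Rational(-10278542, 73)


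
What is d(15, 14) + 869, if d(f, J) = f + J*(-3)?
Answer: 842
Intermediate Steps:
d(f, J) = f - 3*J
d(15, 14) + 869 = (15 - 3*14) + 869 = (15 - 42) + 869 = -27 + 869 = 842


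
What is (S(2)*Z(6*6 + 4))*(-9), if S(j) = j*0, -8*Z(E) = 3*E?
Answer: 0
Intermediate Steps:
Z(E) = -3*E/8
S(j) = 0
(S(2)*Z(6*6 + 4))*(-9) = (0*(-3*(6*6 + 4)/8))*(-9) = (0*(-3*(36 + 4)/8))*(-9) = (0*(-3/8*40))*(-9) = (0*(-15))*(-9) = 0*(-9) = 0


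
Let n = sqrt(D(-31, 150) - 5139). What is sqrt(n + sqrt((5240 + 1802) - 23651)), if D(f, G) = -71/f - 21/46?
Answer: sqrt(1426)*sqrt(I)*sqrt(sqrt(10446304174) + 1426*sqrt(16609))/1426 ≈ 10.014 + 10.014*I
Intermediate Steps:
D(f, G) = -21/46 - 71/f (D(f, G) = -71/f - 21*1/46 = -71/f - 21/46 = -21/46 - 71/f)
n = I*sqrt(10446304174)/1426 (n = sqrt((-21/46 - 71/(-31)) - 5139) = sqrt((-21/46 - 71*(-1/31)) - 5139) = sqrt((-21/46 + 71/31) - 5139) = sqrt(2615/1426 - 5139) = sqrt(-7325599/1426) = I*sqrt(10446304174)/1426 ≈ 71.674*I)
sqrt(n + sqrt((5240 + 1802) - 23651)) = sqrt(I*sqrt(10446304174)/1426 + sqrt((5240 + 1802) - 23651)) = sqrt(I*sqrt(10446304174)/1426 + sqrt(7042 - 23651)) = sqrt(I*sqrt(10446304174)/1426 + sqrt(-16609)) = sqrt(I*sqrt(10446304174)/1426 + I*sqrt(16609)) = sqrt(I*sqrt(16609) + I*sqrt(10446304174)/1426)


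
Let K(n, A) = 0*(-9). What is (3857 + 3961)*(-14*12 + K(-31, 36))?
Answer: -1313424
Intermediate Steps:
K(n, A) = 0
(3857 + 3961)*(-14*12 + K(-31, 36)) = (3857 + 3961)*(-14*12 + 0) = 7818*(-168 + 0) = 7818*(-168) = -1313424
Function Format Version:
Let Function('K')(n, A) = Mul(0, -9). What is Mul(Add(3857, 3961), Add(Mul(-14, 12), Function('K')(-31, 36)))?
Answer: -1313424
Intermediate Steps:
Function('K')(n, A) = 0
Mul(Add(3857, 3961), Add(Mul(-14, 12), Function('K')(-31, 36))) = Mul(Add(3857, 3961), Add(Mul(-14, 12), 0)) = Mul(7818, Add(-168, 0)) = Mul(7818, -168) = -1313424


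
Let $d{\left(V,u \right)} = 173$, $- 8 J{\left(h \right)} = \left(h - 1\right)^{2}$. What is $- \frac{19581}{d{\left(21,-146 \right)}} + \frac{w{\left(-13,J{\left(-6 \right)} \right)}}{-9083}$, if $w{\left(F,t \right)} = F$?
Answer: $- \frac{177851974}{1571359} \approx -113.18$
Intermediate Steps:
$J{\left(h \right)} = - \frac{\left(-1 + h\right)^{2}}{8}$ ($J{\left(h \right)} = - \frac{\left(h - 1\right)^{2}}{8} = - \frac{\left(-1 + h\right)^{2}}{8}$)
$- \frac{19581}{d{\left(21,-146 \right)}} + \frac{w{\left(-13,J{\left(-6 \right)} \right)}}{-9083} = - \frac{19581}{173} - \frac{13}{-9083} = \left(-19581\right) \frac{1}{173} - - \frac{13}{9083} = - \frac{19581}{173} + \frac{13}{9083} = - \frac{177851974}{1571359}$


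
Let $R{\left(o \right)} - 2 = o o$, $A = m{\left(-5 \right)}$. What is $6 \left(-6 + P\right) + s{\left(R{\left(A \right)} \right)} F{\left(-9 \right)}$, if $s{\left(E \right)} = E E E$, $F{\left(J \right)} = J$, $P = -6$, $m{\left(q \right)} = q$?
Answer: $-177219$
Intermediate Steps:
$A = -5$
$R{\left(o \right)} = 2 + o^{2}$ ($R{\left(o \right)} = 2 + o o = 2 + o^{2}$)
$s{\left(E \right)} = E^{3}$ ($s{\left(E \right)} = E^{2} E = E^{3}$)
$6 \left(-6 + P\right) + s{\left(R{\left(A \right)} \right)} F{\left(-9 \right)} = 6 \left(-6 - 6\right) + \left(2 + \left(-5\right)^{2}\right)^{3} \left(-9\right) = 6 \left(-12\right) + \left(2 + 25\right)^{3} \left(-9\right) = -72 + 27^{3} \left(-9\right) = -72 + 19683 \left(-9\right) = -72 - 177147 = -177219$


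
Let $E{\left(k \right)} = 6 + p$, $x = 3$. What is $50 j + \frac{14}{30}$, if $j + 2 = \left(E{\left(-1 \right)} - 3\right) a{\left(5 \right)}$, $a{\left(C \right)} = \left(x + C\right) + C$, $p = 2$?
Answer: $\frac{47257}{15} \approx 3150.5$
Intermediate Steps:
$E{\left(k \right)} = 8$ ($E{\left(k \right)} = 6 + 2 = 8$)
$a{\left(C \right)} = 3 + 2 C$ ($a{\left(C \right)} = \left(3 + C\right) + C = 3 + 2 C$)
$j = 63$ ($j = -2 + \left(8 - 3\right) \left(3 + 2 \cdot 5\right) = -2 + 5 \left(3 + 10\right) = -2 + 5 \cdot 13 = -2 + 65 = 63$)
$50 j + \frac{14}{30} = 50 \cdot 63 + \frac{14}{30} = 3150 + 14 \cdot \frac{1}{30} = 3150 + \frac{7}{15} = \frac{47257}{15}$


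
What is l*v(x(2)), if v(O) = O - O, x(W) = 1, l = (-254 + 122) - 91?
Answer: 0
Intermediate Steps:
l = -223 (l = -132 - 91 = -223)
v(O) = 0
l*v(x(2)) = -223*0 = 0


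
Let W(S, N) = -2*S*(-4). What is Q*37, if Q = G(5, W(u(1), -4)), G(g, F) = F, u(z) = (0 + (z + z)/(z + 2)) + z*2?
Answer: 2368/3 ≈ 789.33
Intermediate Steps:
u(z) = 2*z + 2*z/(2 + z) (u(z) = (0 + (2*z)/(2 + z)) + 2*z = (0 + 2*z/(2 + z)) + 2*z = 2*z/(2 + z) + 2*z = 2*z + 2*z/(2 + z))
W(S, N) = 8*S
Q = 64/3 (Q = 8*(2*1*(3 + 1)/(2 + 1)) = 8*(2*1*4/3) = 8*(2*1*(1/3)*4) = 8*(8/3) = 64/3 ≈ 21.333)
Q*37 = (64/3)*37 = 2368/3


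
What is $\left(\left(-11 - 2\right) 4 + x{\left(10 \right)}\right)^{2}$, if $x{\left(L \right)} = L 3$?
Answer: $484$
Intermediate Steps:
$x{\left(L \right)} = 3 L$
$\left(\left(-11 - 2\right) 4 + x{\left(10 \right)}\right)^{2} = \left(\left(-11 - 2\right) 4 + 3 \cdot 10\right)^{2} = \left(\left(-13\right) 4 + 30\right)^{2} = \left(-52 + 30\right)^{2} = \left(-22\right)^{2} = 484$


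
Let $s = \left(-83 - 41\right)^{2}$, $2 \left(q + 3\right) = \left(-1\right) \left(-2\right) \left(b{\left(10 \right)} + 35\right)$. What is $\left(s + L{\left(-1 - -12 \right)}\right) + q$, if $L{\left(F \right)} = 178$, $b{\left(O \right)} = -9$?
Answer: $15577$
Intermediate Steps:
$q = 23$ ($q = -3 + \frac{\left(-1\right) \left(-2\right) \left(-9 + 35\right)}{2} = -3 + \frac{2 \cdot 26}{2} = -3 + \frac{1}{2} \cdot 52 = -3 + 26 = 23$)
$s = 15376$ ($s = \left(-83 - 41\right)^{2} = \left(-124\right)^{2} = 15376$)
$\left(s + L{\left(-1 - -12 \right)}\right) + q = \left(15376 + 178\right) + 23 = 15554 + 23 = 15577$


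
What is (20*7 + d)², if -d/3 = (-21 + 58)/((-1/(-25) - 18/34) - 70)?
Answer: 1998731475225/99720196 ≈ 20043.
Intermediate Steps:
d = 15725/9986 (d = -3*(-21 + 58)/((-1/(-25) - 18/34) - 70) = -111/((-1*(-1/25) - 18*1/34) - 70) = -111/((1/25 - 9/17) - 70) = -111/(-208/425 - 70) = -111/(-29958/425) = -111*(-425)/29958 = -3*(-15725/29958) = 15725/9986 ≈ 1.5747)
(20*7 + d)² = (20*7 + 15725/9986)² = (140 + 15725/9986)² = (1413765/9986)² = 1998731475225/99720196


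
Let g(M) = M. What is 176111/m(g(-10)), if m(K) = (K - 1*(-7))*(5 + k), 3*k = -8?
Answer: -176111/7 ≈ -25159.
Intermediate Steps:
k = -8/3 (k = (⅓)*(-8) = -8/3 ≈ -2.6667)
m(K) = 49/3 + 7*K/3 (m(K) = (K - 1*(-7))*(5 - 8/3) = (K + 7)*(7/3) = (7 + K)*(7/3) = 49/3 + 7*K/3)
176111/m(g(-10)) = 176111/(49/3 + (7/3)*(-10)) = 176111/(49/3 - 70/3) = 176111/(-7) = 176111*(-⅐) = -176111/7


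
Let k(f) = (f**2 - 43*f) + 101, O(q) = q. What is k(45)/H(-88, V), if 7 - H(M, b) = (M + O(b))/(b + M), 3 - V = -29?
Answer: 191/6 ≈ 31.833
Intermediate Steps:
V = 32 (V = 3 - 1*(-29) = 3 + 29 = 32)
H(M, b) = 6 (H(M, b) = 7 - (M + b)/(b + M) = 7 - (M + b)/(M + b) = 7 - 1*1 = 7 - 1 = 6)
k(f) = 101 + f**2 - 43*f
k(45)/H(-88, V) = (101 + 45**2 - 43*45)/6 = (101 + 2025 - 1935)*(1/6) = 191*(1/6) = 191/6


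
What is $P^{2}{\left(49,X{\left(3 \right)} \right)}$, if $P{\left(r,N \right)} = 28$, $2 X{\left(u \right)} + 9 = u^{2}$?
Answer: $784$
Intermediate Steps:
$X{\left(u \right)} = - \frac{9}{2} + \frac{u^{2}}{2}$
$P^{2}{\left(49,X{\left(3 \right)} \right)} = 28^{2} = 784$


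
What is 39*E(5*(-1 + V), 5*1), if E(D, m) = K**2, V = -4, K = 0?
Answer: 0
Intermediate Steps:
E(D, m) = 0 (E(D, m) = 0**2 = 0)
39*E(5*(-1 + V), 5*1) = 39*0 = 0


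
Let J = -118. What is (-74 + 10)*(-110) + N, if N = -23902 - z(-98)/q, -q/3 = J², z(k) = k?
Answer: -352179781/20886 ≈ -16862.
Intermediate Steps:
q = -41772 (q = -3*(-118)² = -3*13924 = -41772)
N = -499217221/20886 (N = -23902 - (-98)/(-41772) = -23902 - (-98)*(-1)/41772 = -23902 - 1*49/20886 = -23902 - 49/20886 = -499217221/20886 ≈ -23902.)
(-74 + 10)*(-110) + N = (-74 + 10)*(-110) - 499217221/20886 = -64*(-110) - 499217221/20886 = 7040 - 499217221/20886 = -352179781/20886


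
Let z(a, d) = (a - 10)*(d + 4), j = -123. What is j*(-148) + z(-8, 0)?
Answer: 18132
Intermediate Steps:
z(a, d) = (-10 + a)*(4 + d)
j*(-148) + z(-8, 0) = -123*(-148) + (-40 - 10*0 + 4*(-8) - 8*0) = 18204 + (-40 + 0 - 32 + 0) = 18204 - 72 = 18132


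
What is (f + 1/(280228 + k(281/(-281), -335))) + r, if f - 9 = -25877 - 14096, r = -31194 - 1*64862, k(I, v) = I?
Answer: -38116476539/280227 ≈ -1.3602e+5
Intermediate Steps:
r = -96056 (r = -31194 - 64862 = -96056)
f = -39964 (f = 9 + (-25877 - 14096) = 9 - 39973 = -39964)
(f + 1/(280228 + k(281/(-281), -335))) + r = (-39964 + 1/(280228 + 281/(-281))) - 96056 = (-39964 + 1/(280228 + 281*(-1/281))) - 96056 = (-39964 + 1/(280228 - 1)) - 96056 = (-39964 + 1/280227) - 96056 = -11198991827/280227 - 96056 = -38116476539/280227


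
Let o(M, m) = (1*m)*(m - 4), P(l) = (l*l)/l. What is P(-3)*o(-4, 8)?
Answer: -96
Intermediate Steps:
P(l) = l (P(l) = l**2/l = l)
o(M, m) = m*(-4 + m)
P(-3)*o(-4, 8) = -24*(-4 + 8) = -24*4 = -3*32 = -96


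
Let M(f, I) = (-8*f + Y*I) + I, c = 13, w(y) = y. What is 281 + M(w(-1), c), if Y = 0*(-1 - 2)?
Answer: 302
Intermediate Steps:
Y = 0 (Y = 0*(-3) = 0)
M(f, I) = I - 8*f (M(f, I) = (-8*f + 0*I) + I = (-8*f + 0) + I = -8*f + I = I - 8*f)
281 + M(w(-1), c) = 281 + (13 - 8*(-1)) = 281 + (13 + 8) = 281 + 21 = 302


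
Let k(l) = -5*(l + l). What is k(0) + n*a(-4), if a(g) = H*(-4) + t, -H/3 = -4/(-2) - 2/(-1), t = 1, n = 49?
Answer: 2401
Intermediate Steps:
H = -12 (H = -3*(-4/(-2) - 2/(-1)) = -3*(-4*(-½) - 2*(-1)) = -3*(2 + 2) = -3*4 = -12)
a(g) = 49 (a(g) = -12*(-4) + 1 = 48 + 1 = 49)
k(l) = -10*l
k(0) + n*a(-4) = -10*0 + 49*49 = 0 + 2401 = 2401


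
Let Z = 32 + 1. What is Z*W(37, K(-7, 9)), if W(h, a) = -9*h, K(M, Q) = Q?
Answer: -10989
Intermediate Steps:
Z = 33
Z*W(37, K(-7, 9)) = 33*(-9*37) = 33*(-333) = -10989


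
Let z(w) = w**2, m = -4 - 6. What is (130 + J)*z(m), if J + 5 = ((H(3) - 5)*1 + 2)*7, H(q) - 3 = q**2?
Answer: 18800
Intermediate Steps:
H(q) = 3 + q**2
m = -10
J = 58 (J = -5 + (((3 + 3**2) - 5)*1 + 2)*7 = -5 + (((3 + 9) - 5)*1 + 2)*7 = -5 + ((12 - 5)*1 + 2)*7 = -5 + (7*1 + 2)*7 = -5 + (7 + 2)*7 = -5 + 9*7 = -5 + 63 = 58)
(130 + J)*z(m) = (130 + 58)*(-10)**2 = 188*100 = 18800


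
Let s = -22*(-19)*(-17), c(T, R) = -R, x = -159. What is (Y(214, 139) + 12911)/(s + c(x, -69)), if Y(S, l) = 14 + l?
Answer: -13064/7037 ≈ -1.8565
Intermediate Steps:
s = -7106 (s = 418*(-17) = -7106)
(Y(214, 139) + 12911)/(s + c(x, -69)) = ((14 + 139) + 12911)/(-7106 - 1*(-69)) = (153 + 12911)/(-7106 + 69) = 13064/(-7037) = 13064*(-1/7037) = -13064/7037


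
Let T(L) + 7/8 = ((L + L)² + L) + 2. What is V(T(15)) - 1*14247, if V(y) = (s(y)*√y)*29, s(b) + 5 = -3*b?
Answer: -14247 - 638783*√14658/32 ≈ -2.4310e+6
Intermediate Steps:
s(b) = -5 - 3*b
T(L) = 9/8 + L + 4*L² (T(L) = -7/8 + (((L + L)² + L) + 2) = -7/8 + (((2*L)² + L) + 2) = -7/8 + ((4*L² + L) + 2) = -7/8 + ((L + 4*L²) + 2) = -7/8 + (2 + L + 4*L²) = 9/8 + L + 4*L²)
V(y) = 29*√y*(-5 - 3*y) (V(y) = ((-5 - 3*y)*√y)*29 = (√y*(-5 - 3*y))*29 = 29*√y*(-5 - 3*y))
V(T(15)) - 1*14247 = √(9/8 + 15 + 4*15²)*(-145 - 87*(9/8 + 15 + 4*15²)) - 1*14247 = √(9/8 + 15 + 4*225)*(-145 - 87*(9/8 + 15 + 4*225)) - 14247 = √(9/8 + 15 + 900)*(-145 - 87*(9/8 + 15 + 900)) - 14247 = √(7329/8)*(-145 - 87*7329/8) - 14247 = (√14658/4)*(-145 - 637623/8) - 14247 = (√14658/4)*(-638783/8) - 14247 = -638783*√14658/32 - 14247 = -14247 - 638783*√14658/32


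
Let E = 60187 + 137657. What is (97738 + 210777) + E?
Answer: 506359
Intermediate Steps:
E = 197844
(97738 + 210777) + E = (97738 + 210777) + 197844 = 308515 + 197844 = 506359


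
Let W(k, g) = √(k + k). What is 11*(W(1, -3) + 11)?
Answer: 121 + 11*√2 ≈ 136.56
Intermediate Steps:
W(k, g) = √2*√k (W(k, g) = √(2*k) = √2*√k)
11*(W(1, -3) + 11) = 11*(√2*√1 + 11) = 11*(√2*1 + 11) = 11*(√2 + 11) = 11*(11 + √2) = 121 + 11*√2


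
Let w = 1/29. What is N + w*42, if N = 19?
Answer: 593/29 ≈ 20.448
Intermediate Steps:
w = 1/29 ≈ 0.034483
N + w*42 = 19 + (1/29)*42 = 19 + 42/29 = 593/29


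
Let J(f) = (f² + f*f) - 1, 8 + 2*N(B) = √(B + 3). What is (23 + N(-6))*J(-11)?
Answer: 4579 + 241*I*√3/2 ≈ 4579.0 + 208.71*I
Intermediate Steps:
N(B) = -4 + √(3 + B)/2 (N(B) = -4 + √(B + 3)/2 = -4 + √(3 + B)/2)
J(f) = -1 + 2*f² (J(f) = (f² + f²) - 1 = 2*f² - 1 = -1 + 2*f²)
(23 + N(-6))*J(-11) = (23 + (-4 + √(3 - 6)/2))*(-1 + 2*(-11)²) = (23 + (-4 + √(-3)/2))*(-1 + 2*121) = (23 + (-4 + (I*√3)/2))*(-1 + 242) = (23 + (-4 + I*√3/2))*241 = (19 + I*√3/2)*241 = 4579 + 241*I*√3/2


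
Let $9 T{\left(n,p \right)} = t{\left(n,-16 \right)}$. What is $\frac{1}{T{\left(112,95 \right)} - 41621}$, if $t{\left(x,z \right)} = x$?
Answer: $- \frac{9}{374477} \approx -2.4034 \cdot 10^{-5}$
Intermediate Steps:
$T{\left(n,p \right)} = \frac{n}{9}$
$\frac{1}{T{\left(112,95 \right)} - 41621} = \frac{1}{\frac{1}{9} \cdot 112 - 41621} = \frac{1}{\frac{112}{9} - 41621} = \frac{1}{- \frac{374477}{9}} = - \frac{9}{374477}$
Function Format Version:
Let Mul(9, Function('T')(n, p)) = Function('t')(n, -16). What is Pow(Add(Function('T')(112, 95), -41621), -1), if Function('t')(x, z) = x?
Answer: Rational(-9, 374477) ≈ -2.4034e-5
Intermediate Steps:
Function('T')(n, p) = Mul(Rational(1, 9), n)
Pow(Add(Function('T')(112, 95), -41621), -1) = Pow(Add(Mul(Rational(1, 9), 112), -41621), -1) = Pow(Add(Rational(112, 9), -41621), -1) = Pow(Rational(-374477, 9), -1) = Rational(-9, 374477)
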